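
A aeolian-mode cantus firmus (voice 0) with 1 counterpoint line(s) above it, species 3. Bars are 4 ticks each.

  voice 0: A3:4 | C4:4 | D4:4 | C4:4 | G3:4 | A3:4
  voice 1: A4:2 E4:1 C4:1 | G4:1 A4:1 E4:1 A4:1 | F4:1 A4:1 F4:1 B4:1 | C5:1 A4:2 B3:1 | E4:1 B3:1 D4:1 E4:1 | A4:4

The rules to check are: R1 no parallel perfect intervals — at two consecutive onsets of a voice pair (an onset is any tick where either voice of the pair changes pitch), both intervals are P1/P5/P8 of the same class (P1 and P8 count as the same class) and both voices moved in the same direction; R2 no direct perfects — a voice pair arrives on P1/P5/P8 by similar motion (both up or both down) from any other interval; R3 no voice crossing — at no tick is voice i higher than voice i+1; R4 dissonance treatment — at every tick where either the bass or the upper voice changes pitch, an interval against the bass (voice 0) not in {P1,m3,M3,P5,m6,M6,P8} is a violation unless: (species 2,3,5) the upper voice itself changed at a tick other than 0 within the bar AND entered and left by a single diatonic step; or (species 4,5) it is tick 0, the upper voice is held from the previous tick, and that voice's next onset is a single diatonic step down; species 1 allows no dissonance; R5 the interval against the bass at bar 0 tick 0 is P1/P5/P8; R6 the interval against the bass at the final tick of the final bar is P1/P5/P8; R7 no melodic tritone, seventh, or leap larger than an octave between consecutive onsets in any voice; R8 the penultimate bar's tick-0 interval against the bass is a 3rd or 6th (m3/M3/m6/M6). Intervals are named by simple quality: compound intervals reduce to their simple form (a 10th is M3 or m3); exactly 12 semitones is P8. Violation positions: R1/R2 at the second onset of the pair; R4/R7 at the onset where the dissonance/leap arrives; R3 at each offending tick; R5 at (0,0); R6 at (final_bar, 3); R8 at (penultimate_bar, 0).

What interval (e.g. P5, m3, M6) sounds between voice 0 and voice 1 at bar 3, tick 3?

voice 0=C4 voice 1=B3 -> m2

m2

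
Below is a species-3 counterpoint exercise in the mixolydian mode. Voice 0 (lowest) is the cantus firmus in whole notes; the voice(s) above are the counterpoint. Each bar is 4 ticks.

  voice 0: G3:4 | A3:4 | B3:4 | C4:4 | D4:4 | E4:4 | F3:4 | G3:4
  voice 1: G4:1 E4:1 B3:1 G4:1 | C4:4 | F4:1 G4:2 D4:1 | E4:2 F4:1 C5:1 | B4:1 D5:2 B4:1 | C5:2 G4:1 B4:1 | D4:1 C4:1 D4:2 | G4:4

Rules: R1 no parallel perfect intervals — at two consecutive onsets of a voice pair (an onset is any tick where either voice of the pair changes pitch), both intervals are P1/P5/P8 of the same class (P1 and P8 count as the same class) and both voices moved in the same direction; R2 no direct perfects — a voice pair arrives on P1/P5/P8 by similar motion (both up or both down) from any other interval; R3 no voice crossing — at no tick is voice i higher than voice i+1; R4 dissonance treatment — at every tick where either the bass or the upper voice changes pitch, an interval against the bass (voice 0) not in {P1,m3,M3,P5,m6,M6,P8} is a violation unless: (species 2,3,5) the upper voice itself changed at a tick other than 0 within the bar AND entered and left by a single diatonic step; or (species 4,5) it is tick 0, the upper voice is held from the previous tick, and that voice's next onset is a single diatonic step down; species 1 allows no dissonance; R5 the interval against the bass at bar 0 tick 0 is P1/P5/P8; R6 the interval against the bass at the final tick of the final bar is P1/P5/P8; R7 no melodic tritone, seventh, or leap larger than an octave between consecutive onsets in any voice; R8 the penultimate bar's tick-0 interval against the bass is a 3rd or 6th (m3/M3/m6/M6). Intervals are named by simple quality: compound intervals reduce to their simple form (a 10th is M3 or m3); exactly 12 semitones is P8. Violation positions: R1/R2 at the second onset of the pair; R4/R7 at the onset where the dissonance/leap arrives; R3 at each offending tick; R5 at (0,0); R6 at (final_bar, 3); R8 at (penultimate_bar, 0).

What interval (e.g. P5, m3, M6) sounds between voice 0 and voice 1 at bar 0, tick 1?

voice 0=G3 voice 1=E4 -> M6

M6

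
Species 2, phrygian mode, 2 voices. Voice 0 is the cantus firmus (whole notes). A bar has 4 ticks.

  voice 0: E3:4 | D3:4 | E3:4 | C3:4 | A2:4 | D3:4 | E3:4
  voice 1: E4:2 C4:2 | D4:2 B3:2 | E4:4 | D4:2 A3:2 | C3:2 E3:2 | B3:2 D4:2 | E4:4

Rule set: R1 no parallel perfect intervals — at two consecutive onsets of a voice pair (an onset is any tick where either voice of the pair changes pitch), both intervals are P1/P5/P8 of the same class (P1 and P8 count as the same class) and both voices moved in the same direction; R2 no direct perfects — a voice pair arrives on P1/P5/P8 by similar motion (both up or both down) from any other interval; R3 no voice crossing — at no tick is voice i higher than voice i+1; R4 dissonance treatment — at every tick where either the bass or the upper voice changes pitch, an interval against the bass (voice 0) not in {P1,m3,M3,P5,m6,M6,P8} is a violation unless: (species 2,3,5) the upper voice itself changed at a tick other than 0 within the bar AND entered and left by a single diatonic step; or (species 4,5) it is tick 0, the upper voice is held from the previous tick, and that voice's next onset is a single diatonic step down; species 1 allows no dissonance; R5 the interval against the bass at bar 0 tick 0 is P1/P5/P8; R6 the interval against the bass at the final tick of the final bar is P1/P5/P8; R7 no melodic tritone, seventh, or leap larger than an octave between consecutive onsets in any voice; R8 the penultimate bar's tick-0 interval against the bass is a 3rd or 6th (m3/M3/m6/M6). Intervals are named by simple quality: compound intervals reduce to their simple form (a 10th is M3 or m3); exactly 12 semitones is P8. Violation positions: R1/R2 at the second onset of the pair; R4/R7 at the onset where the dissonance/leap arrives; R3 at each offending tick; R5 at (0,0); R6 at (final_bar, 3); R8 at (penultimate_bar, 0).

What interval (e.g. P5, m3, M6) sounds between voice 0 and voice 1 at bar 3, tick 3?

M6

voice 0=C3 voice 1=A3 -> M6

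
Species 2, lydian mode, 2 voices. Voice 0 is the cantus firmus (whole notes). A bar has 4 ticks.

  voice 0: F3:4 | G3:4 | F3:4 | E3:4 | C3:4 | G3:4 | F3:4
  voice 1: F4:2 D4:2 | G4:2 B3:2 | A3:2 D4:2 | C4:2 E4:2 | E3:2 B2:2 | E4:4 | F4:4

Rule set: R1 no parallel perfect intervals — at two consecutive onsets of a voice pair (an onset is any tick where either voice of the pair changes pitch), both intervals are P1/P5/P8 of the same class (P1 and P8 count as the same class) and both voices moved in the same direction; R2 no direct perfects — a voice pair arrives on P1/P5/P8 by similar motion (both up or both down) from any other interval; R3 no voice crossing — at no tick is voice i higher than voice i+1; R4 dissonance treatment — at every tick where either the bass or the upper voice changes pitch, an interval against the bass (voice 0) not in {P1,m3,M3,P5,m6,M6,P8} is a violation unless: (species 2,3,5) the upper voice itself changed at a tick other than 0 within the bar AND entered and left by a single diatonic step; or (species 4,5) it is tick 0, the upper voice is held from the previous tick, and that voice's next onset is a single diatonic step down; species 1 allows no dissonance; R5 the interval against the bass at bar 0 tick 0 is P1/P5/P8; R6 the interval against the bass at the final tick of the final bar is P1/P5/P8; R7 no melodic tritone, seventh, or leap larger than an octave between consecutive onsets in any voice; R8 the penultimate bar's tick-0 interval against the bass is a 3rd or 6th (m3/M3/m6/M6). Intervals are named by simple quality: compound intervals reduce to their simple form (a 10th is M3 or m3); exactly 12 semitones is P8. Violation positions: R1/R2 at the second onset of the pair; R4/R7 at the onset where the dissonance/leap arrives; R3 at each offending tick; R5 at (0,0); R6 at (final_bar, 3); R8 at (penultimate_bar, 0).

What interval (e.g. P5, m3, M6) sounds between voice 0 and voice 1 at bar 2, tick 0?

voice 0=F3 voice 1=A3 -> M3

M3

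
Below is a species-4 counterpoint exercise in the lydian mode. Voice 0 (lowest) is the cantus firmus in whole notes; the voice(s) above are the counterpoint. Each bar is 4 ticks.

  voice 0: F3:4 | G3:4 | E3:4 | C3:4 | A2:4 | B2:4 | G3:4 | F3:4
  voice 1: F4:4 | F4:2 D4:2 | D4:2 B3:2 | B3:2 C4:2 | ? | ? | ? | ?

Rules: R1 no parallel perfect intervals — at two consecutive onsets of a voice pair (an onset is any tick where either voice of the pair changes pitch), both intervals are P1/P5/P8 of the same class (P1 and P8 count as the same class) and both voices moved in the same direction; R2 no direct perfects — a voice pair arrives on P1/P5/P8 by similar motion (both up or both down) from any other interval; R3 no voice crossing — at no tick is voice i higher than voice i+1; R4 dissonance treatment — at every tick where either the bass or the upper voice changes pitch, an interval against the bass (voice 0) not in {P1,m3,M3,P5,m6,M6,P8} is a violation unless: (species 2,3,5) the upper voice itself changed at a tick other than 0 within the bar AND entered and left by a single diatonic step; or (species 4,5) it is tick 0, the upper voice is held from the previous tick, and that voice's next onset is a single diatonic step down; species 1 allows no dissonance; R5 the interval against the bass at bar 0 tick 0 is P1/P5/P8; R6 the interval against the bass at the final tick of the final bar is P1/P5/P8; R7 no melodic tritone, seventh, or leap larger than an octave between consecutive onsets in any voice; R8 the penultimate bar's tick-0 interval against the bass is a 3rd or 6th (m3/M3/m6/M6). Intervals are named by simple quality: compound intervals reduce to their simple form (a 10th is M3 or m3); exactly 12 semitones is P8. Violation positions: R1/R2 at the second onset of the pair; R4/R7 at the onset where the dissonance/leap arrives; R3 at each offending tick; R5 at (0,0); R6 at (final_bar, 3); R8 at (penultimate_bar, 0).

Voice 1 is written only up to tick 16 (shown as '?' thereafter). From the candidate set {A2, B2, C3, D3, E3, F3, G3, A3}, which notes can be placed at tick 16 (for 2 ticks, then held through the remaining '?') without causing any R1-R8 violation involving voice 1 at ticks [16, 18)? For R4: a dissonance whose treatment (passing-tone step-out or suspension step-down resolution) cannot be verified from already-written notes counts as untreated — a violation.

{C3, F3}

A2: violates R1,R7
B2: violates R4,R7
C3: legal
D3: violates R4,R7
E3: violates R2
F3: legal
G3: violates R4
A3: violates R1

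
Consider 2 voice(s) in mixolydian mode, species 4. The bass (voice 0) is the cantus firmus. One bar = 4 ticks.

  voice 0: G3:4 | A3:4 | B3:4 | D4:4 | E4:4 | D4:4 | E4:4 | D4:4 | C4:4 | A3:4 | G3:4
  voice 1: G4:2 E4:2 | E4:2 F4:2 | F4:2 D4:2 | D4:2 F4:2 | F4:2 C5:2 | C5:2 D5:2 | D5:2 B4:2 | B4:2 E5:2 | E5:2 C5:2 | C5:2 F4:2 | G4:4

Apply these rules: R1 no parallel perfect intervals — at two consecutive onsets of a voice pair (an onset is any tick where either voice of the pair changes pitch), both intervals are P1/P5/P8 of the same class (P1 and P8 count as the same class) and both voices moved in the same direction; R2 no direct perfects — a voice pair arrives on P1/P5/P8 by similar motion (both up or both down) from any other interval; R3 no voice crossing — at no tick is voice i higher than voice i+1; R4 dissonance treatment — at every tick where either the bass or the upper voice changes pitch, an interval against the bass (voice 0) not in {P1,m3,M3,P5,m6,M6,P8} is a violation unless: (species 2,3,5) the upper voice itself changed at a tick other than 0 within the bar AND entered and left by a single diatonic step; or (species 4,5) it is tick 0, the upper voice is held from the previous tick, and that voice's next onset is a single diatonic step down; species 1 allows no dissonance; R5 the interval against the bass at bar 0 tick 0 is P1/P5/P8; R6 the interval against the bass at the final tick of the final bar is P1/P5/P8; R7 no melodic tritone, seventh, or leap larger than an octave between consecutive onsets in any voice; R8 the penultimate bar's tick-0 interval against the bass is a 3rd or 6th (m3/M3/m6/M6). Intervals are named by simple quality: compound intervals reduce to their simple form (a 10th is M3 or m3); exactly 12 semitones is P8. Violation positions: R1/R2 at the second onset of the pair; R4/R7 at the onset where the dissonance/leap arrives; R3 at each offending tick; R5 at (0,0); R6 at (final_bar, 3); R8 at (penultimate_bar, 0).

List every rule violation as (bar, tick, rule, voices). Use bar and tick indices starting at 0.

(2, 0, R4, (0, 1))
(4, 0, R4, (0, 1))
(5, 0, R4, (0, 1))
(6, 0, R4, (0, 1))
(7, 2, R4, (0, 1))

bar 0: v0=G3 v1=G4 downbeat P8
bar 1: v0=A3 v1=E4 downbeat P5
bar 2: v0=B3 v1=F4 downbeat TT
bar 3: v0=D4 v1=D4 downbeat P1
bar 4: v0=E4 v1=F4 downbeat m2
bar 5: v0=D4 v1=C5 downbeat m7
bar 6: v0=E4 v1=D5 downbeat m7
bar 7: v0=D4 v1=B4 downbeat M6
bar 8: v0=C4 v1=E5 downbeat M3
bar 9: v0=A3 v1=C5 downbeat m3
bar 10: v0=G3 v1=G4 downbeat P8
  -> R4 @ bar 2 tick 0 v(0, 1): B3/F4 TT untreated
  -> R4 @ bar 4 tick 0 v(0, 1): E4/F4 m2 untreated
  -> R4 @ bar 5 tick 0 v(0, 1): D4/C5 m7 untreated
  -> R4 @ bar 6 tick 0 v(0, 1): E4/D5 m7 untreated
  -> R4 @ bar 7 tick 2 v(0, 1): D4/E5 M2 untreated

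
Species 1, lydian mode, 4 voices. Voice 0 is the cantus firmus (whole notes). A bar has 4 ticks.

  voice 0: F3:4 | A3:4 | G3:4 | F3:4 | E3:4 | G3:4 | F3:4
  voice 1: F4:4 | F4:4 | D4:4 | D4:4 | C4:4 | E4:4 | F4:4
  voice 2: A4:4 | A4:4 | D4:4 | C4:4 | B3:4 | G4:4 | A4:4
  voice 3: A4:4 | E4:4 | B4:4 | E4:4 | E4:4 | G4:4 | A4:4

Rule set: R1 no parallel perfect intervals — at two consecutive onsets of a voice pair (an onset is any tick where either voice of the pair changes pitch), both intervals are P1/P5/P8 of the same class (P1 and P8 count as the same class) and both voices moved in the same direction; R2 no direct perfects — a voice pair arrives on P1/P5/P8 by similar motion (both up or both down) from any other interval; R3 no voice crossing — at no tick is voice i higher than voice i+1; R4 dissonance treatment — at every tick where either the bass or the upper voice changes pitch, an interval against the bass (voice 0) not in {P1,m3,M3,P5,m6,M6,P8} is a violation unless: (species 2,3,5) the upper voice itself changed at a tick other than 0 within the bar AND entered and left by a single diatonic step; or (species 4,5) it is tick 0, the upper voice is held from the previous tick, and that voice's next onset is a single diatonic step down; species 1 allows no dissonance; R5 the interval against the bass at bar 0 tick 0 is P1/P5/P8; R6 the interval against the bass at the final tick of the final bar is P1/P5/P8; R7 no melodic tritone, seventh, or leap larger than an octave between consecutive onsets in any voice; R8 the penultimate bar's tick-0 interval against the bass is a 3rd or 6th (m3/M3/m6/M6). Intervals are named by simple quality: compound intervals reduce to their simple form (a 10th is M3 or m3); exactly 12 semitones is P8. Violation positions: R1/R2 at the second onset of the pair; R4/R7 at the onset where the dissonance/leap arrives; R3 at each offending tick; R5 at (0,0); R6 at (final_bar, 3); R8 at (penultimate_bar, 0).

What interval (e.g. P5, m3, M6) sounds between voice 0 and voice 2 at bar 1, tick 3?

voice 0=A3 voice 2=A4 -> P8

P8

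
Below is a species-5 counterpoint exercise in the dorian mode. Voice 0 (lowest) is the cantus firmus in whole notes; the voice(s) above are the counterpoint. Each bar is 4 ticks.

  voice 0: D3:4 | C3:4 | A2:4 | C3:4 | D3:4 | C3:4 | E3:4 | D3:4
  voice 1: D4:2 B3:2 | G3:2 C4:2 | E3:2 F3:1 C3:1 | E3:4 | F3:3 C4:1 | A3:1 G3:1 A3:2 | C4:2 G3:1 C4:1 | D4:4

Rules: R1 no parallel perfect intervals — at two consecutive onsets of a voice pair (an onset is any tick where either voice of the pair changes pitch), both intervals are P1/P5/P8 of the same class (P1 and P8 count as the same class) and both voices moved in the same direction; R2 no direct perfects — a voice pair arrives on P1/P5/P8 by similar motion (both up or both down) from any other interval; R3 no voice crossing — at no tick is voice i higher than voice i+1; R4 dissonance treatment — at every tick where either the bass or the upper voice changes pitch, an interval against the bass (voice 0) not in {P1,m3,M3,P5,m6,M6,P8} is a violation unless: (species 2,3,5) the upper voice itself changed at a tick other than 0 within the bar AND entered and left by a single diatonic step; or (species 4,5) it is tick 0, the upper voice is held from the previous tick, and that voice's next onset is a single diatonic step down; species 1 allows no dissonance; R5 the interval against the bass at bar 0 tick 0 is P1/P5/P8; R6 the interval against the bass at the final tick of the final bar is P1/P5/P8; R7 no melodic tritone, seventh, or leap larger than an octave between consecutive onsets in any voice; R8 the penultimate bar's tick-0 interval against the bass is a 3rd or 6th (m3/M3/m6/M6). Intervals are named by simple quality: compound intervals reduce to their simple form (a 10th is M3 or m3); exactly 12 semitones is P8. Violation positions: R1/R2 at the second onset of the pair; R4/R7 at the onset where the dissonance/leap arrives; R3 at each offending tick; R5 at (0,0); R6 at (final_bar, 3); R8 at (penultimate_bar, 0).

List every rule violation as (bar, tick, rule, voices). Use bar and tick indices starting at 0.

(1, 0, R2, (0, 1))
(2, 0, R2, (0, 1))
(4, 3, R4, (0, 1))

bar 0: v0=D3 v1=D4 downbeat P8
bar 1: v0=C3 v1=G3 downbeat P5
bar 2: v0=A2 v1=E3 downbeat P5
bar 3: v0=C3 v1=E3 downbeat M3
bar 4: v0=D3 v1=F3 downbeat m3
bar 5: v0=C3 v1=A3 downbeat M6
bar 6: v0=E3 v1=C4 downbeat m6
bar 7: v0=D3 v1=D4 downbeat P8
  -> R2 @ bar 1 tick 0 v(0, 1): D3/B3 M6 -> C3/G3 P5 similar
  -> R2 @ bar 2 tick 0 v(0, 1): C3/C4 P8 -> A2/E3 P5 similar
  -> R4 @ bar 4 tick 3 v(0, 1): D3/C4 m7 untreated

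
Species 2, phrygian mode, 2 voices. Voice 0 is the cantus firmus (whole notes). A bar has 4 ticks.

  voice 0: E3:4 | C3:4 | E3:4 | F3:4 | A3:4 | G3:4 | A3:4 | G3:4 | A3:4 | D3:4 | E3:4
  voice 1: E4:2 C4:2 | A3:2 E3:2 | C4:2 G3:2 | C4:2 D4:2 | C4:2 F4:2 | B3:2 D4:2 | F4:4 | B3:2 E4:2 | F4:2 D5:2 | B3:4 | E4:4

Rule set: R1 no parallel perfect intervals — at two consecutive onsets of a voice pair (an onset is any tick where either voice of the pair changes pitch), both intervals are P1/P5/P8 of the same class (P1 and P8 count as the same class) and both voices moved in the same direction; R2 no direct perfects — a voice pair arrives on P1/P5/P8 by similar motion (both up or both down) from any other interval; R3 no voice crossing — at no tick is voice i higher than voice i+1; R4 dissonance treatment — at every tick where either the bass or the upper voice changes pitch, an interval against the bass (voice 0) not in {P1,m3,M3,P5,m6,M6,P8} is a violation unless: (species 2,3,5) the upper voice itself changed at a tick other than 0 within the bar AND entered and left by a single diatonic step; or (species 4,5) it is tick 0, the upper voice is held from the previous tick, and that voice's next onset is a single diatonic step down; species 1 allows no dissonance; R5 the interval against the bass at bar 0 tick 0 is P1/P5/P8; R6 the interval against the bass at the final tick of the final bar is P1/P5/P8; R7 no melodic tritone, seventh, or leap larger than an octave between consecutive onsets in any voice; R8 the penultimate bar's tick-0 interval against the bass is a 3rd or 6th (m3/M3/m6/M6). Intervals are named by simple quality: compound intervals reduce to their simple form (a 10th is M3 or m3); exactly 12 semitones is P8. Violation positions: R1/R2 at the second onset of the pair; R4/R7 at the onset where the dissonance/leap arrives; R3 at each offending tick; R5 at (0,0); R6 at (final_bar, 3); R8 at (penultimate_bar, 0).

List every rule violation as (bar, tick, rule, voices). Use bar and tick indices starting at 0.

bar 0: v0=E3 v1=E4 downbeat P8
bar 1: v0=C3 v1=A3 downbeat M6
bar 2: v0=E3 v1=C4 downbeat m6
bar 3: v0=F3 v1=C4 downbeat P5
bar 4: v0=A3 v1=C4 downbeat m3
bar 5: v0=G3 v1=B3 downbeat M3
bar 6: v0=A3 v1=F4 downbeat m6
bar 7: v0=G3 v1=B3 downbeat M3
bar 8: v0=A3 v1=F4 downbeat m6
bar 9: v0=D3 v1=B3 downbeat M6
bar 10: v0=E3 v1=E4 downbeat P8
  -> R2 @ bar 3 tick 0 v(0, 1): E3/G3 m3 -> F3/C4 P5 similar
  -> R7 @ bar 5 tick 0 v(1,): F4->B3 leap 6st
  -> R7 @ bar 7 tick 0 v(1,): F4->B3 leap 6st
  -> R4 @ bar 8 tick 2 v(0, 1): A3/D5 P4 untreated
  -> R7 @ bar 9 tick 0 v(1,): D5->B3 leap 15st
  -> R2 @ bar 10 tick 0 v(0, 1): D3/B3 M6 -> E3/E4 P8 similar

(3, 0, R2, (0, 1))
(5, 0, R7, (1,))
(7, 0, R7, (1,))
(8, 2, R4, (0, 1))
(9, 0, R7, (1,))
(10, 0, R2, (0, 1))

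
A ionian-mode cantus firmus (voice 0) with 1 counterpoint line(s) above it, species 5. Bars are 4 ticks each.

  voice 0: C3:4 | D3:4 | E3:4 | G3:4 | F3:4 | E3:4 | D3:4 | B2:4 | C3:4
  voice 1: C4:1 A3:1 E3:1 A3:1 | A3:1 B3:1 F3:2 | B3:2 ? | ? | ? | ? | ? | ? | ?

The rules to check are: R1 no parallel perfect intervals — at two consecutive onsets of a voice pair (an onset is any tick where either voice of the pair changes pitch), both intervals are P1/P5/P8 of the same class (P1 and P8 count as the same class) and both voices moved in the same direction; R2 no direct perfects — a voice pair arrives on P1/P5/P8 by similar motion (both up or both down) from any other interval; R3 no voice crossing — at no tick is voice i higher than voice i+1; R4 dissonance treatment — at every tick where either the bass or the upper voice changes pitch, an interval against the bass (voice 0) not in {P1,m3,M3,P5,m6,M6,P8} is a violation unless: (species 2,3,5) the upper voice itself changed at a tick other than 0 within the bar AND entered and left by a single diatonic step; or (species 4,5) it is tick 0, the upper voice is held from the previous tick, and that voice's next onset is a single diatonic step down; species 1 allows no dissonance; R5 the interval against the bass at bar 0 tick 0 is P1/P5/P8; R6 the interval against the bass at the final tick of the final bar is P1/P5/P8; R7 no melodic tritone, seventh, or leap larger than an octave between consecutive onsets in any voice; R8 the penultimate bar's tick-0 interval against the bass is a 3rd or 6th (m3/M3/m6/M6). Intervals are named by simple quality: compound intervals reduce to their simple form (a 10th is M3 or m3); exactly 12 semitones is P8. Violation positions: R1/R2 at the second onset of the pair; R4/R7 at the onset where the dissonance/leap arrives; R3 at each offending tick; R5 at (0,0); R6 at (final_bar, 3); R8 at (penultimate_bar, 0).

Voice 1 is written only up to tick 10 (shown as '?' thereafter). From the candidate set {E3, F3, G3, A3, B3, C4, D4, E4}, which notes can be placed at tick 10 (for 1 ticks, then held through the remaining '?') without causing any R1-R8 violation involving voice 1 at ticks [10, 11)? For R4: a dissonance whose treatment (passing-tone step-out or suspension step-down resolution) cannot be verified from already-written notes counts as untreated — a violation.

{B3, C4, E3, E4, G3}

E3: legal
F3: violates R4,R7
G3: legal
A3: violates R4
B3: legal
C4: legal
D4: violates R4
E4: legal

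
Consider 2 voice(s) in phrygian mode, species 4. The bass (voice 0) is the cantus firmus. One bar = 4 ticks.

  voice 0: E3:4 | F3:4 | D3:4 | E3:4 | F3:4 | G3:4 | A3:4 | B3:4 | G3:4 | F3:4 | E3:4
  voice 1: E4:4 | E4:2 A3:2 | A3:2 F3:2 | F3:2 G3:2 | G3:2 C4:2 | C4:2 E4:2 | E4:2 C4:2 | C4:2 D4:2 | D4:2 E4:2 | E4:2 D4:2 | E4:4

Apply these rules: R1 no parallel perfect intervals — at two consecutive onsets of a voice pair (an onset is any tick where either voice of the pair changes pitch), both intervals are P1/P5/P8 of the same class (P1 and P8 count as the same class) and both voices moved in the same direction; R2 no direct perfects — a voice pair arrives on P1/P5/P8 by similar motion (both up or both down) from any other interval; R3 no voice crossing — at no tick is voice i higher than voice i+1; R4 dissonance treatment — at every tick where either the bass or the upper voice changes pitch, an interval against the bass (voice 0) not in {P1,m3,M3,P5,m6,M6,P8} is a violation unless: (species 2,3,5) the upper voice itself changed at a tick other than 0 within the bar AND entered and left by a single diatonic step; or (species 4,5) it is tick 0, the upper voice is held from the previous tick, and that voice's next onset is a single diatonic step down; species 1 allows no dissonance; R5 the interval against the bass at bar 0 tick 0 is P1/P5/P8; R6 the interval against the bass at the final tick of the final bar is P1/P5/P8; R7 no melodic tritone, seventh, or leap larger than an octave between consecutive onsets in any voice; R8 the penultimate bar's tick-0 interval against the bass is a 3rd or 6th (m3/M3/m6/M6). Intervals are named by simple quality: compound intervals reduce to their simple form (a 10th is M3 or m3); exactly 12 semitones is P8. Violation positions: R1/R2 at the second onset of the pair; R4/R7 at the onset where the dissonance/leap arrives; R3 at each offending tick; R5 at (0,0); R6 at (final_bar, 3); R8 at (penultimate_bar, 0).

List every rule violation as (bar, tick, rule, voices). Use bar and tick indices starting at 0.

bar 0: v0=E3 v1=E4 downbeat P8
bar 1: v0=F3 v1=E4 downbeat M7
bar 2: v0=D3 v1=A3 downbeat P5
bar 3: v0=E3 v1=F3 downbeat m2
bar 4: v0=F3 v1=G3 downbeat M2
bar 5: v0=G3 v1=C4 downbeat P4
bar 6: v0=A3 v1=E4 downbeat P5
bar 7: v0=B3 v1=C4 downbeat m2
bar 8: v0=G3 v1=D4 downbeat P5
bar 9: v0=F3 v1=E4 downbeat M7
bar 10: v0=E3 v1=E4 downbeat P8
  -> R4 @ bar 1 tick 0 v(0, 1): F3/E4 M7 untreated
  -> R4 @ bar 3 tick 0 v(0, 1): E3/F3 m2 untreated
  -> R4 @ bar 4 tick 0 v(0, 1): F3/G3 M2 untreated
  -> R4 @ bar 5 tick 0 v(0, 1): G3/C4 P4 untreated
  -> R4 @ bar 7 tick 0 v(0, 1): B3/C4 m2 untreated
  -> R8 @ bar 9 tick 0 v(0, 1): penult M7 not 3rd/6th

(1, 0, R4, (0, 1))
(3, 0, R4, (0, 1))
(4, 0, R4, (0, 1))
(5, 0, R4, (0, 1))
(7, 0, R4, (0, 1))
(9, 0, R8, (0, 1))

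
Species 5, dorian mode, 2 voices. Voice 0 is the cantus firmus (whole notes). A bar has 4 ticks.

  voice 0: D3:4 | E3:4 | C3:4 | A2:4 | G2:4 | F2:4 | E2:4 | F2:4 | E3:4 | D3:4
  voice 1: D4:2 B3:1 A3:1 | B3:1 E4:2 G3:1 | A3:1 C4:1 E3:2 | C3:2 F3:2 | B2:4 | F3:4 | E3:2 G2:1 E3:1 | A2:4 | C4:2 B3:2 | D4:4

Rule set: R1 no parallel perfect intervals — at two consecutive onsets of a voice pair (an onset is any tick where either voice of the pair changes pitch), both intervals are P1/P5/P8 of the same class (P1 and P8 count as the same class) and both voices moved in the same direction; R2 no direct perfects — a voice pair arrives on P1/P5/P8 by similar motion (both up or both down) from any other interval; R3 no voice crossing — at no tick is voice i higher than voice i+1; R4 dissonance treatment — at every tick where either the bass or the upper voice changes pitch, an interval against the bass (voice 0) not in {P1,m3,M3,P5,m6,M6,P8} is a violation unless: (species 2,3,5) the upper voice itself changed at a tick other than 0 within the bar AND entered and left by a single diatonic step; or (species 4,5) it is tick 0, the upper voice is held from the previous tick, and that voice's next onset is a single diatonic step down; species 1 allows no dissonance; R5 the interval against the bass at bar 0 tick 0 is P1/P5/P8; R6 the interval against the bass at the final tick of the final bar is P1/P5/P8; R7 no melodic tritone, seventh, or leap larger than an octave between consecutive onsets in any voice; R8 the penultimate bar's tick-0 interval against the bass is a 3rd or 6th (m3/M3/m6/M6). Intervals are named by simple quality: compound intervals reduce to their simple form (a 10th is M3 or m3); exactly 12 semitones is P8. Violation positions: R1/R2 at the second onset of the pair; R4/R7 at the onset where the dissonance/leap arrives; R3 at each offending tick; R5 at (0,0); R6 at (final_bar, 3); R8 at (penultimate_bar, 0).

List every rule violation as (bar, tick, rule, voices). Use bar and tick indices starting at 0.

(1, 0, R1, (0, 1))
(4, 0, R7, (1,))
(5, 0, R7, (1,))
(6, 0, R1, (0, 1))
(8, 0, R7, (0,))
(8, 0, R7, (1,))

bar 0: v0=D3 v1=D4 downbeat P8
bar 1: v0=E3 v1=B3 downbeat P5
bar 2: v0=C3 v1=A3 downbeat M6
bar 3: v0=A2 v1=C3 downbeat m3
bar 4: v0=G2 v1=B2 downbeat M3
bar 5: v0=F2 v1=F3 downbeat P8
bar 6: v0=E2 v1=E3 downbeat P8
bar 7: v0=F2 v1=A2 downbeat M3
bar 8: v0=E3 v1=C4 downbeat m6
bar 9: v0=D3 v1=D4 downbeat P8
  -> R1 @ bar 1 tick 0 v(0, 1): D3/A3 P5 -> E3/B3 P5 similar
  -> R7 @ bar 4 tick 0 v(1,): F3->B2 leap 6st
  -> R7 @ bar 5 tick 0 v(1,): B2->F3 leap 6st
  -> R1 @ bar 6 tick 0 v(0, 1): F2/F3 P8 -> E2/E3 P8 similar
  -> R7 @ bar 8 tick 0 v(0,): F2->E3 leap 11st
  -> R7 @ bar 8 tick 0 v(1,): A2->C4 leap 15st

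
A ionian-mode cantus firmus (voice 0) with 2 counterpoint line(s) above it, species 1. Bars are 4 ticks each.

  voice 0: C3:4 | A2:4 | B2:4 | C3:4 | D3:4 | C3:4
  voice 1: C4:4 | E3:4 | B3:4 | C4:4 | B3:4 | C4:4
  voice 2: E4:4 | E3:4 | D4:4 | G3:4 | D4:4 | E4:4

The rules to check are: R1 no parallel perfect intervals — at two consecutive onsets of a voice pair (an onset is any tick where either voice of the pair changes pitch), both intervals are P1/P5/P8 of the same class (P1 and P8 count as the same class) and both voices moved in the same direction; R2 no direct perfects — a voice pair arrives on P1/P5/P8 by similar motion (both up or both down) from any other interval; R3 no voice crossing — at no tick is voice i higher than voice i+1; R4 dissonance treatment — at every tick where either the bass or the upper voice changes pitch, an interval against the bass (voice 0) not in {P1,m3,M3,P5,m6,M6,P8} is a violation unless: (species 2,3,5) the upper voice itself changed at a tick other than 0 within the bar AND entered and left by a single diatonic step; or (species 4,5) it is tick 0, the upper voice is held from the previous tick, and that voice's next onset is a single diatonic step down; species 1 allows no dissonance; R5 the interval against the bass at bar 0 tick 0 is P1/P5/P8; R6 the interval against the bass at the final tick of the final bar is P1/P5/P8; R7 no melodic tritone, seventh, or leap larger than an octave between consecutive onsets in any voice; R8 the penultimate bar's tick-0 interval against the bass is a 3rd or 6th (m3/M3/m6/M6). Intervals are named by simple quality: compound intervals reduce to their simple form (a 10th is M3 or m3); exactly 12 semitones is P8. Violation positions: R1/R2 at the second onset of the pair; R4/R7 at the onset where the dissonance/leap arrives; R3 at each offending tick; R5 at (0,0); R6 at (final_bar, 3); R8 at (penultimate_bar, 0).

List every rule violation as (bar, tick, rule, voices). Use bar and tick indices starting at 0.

bar 0: v0=C3 v1=C4 v2=E4 downbeat M3
bar 1: v0=A2 v1=E3 v2=E3 downbeat P5
bar 2: v0=B2 v1=B3 v2=D4 downbeat m3
bar 3: v0=C3 v1=C4 v2=G3 downbeat P5
bar 4: v0=D3 v1=B3 v2=D4 downbeat P8
bar 5: v0=C3 v1=C4 v2=E4 downbeat M3
  -> R5 @ bar 0 tick 0 v(0, 2): opens on M3
  -> R2 @ bar 1 tick 0 v(0, 1): C3/C4 P8 -> A2/E3 P5 similar
  -> R2 @ bar 1 tick 0 v(0, 2): C3/E4 M3 -> A2/E3 P5 similar
  -> R2 @ bar 1 tick 0 v(1, 2): C4/E4 M3 -> E3/E3 P1 similar
  -> R2 @ bar 2 tick 0 v(0, 1): A2/E3 P5 -> B2/B3 P8 similar
  -> R7 @ bar 2 tick 0 v(2,): E3->D4 leap 10st
  -> R1 @ bar 3 tick 0 v(0, 1): B2/B3 P8 -> C3/C4 P8 similar
  -> R3 @ bar 3 tick 0 v(1, 2): C4 above G3
  -> R3 @ bar 3 tick 1 v(1, 2): C4 above G3
  -> R3 @ bar 3 tick 2 v(1, 2): C4 above G3
  -> R3 @ bar 3 tick 3 v(1, 2): C4 above G3
  -> R2 @ bar 4 tick 0 v(0, 2): C3/G3 P5 -> D3/D4 P8 similar
  -> R8 @ bar 4 tick 0 v(0, 2): penult P8 not 3rd/6th
  -> R6 @ bar 5 tick 3 v(0, 2): closes on M3

(0, 0, R5, (0, 2))
(1, 0, R2, (0, 1))
(1, 0, R2, (0, 2))
(1, 0, R2, (1, 2))
(2, 0, R2, (0, 1))
(2, 0, R7, (2,))
(3, 0, R1, (0, 1))
(3, 0, R3, (1, 2))
(3, 1, R3, (1, 2))
(3, 2, R3, (1, 2))
(3, 3, R3, (1, 2))
(4, 0, R2, (0, 2))
(4, 0, R8, (0, 2))
(5, 3, R6, (0, 2))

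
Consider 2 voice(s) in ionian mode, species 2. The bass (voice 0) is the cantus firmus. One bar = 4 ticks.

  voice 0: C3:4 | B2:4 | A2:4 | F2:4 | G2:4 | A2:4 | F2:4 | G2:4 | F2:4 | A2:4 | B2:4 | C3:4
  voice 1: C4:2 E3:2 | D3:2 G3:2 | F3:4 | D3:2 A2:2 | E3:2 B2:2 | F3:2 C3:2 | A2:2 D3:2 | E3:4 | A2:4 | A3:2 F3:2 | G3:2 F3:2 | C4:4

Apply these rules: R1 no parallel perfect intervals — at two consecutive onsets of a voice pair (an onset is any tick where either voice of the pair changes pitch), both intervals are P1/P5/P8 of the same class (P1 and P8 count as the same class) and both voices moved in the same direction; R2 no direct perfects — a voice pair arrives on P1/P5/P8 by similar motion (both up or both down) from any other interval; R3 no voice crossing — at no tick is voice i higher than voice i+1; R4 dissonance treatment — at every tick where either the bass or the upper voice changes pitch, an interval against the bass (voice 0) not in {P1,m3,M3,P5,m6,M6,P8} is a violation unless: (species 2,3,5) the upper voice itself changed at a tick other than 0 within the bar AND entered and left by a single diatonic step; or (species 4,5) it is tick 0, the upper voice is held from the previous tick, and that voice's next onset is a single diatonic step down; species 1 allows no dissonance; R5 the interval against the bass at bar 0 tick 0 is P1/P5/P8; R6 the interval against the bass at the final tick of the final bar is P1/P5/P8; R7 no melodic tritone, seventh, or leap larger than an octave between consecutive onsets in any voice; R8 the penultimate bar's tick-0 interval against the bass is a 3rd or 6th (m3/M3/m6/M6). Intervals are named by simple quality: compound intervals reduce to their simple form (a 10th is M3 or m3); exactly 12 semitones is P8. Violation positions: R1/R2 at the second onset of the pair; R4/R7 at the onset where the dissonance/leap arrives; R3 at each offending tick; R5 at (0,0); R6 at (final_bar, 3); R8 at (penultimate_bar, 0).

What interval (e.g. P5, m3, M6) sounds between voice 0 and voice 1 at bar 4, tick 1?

voice 0=G2 voice 1=E3 -> M6

M6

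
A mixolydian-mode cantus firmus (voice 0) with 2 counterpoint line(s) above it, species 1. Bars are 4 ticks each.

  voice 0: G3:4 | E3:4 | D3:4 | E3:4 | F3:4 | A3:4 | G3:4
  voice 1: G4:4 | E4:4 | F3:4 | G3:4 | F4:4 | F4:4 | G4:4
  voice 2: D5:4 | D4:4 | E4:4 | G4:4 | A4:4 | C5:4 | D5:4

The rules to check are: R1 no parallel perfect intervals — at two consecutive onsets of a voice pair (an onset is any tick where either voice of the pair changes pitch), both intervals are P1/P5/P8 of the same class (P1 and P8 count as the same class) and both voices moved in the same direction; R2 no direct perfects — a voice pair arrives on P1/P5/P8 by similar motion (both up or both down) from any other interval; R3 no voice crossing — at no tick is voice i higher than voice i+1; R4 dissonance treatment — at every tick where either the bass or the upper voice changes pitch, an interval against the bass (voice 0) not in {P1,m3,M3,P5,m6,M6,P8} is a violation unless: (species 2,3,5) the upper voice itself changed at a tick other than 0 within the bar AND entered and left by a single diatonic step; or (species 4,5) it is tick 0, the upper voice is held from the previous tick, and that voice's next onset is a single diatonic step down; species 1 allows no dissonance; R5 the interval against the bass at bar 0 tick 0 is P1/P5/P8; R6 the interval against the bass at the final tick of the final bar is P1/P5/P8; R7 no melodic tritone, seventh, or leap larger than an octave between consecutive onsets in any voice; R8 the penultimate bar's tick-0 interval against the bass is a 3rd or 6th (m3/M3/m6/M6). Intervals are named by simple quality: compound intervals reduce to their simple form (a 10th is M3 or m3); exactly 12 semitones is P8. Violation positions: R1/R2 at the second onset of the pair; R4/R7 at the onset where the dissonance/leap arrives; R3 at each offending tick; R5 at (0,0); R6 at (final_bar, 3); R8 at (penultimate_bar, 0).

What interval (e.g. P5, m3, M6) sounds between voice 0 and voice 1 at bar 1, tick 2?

P8

voice 0=E3 voice 1=E4 -> P8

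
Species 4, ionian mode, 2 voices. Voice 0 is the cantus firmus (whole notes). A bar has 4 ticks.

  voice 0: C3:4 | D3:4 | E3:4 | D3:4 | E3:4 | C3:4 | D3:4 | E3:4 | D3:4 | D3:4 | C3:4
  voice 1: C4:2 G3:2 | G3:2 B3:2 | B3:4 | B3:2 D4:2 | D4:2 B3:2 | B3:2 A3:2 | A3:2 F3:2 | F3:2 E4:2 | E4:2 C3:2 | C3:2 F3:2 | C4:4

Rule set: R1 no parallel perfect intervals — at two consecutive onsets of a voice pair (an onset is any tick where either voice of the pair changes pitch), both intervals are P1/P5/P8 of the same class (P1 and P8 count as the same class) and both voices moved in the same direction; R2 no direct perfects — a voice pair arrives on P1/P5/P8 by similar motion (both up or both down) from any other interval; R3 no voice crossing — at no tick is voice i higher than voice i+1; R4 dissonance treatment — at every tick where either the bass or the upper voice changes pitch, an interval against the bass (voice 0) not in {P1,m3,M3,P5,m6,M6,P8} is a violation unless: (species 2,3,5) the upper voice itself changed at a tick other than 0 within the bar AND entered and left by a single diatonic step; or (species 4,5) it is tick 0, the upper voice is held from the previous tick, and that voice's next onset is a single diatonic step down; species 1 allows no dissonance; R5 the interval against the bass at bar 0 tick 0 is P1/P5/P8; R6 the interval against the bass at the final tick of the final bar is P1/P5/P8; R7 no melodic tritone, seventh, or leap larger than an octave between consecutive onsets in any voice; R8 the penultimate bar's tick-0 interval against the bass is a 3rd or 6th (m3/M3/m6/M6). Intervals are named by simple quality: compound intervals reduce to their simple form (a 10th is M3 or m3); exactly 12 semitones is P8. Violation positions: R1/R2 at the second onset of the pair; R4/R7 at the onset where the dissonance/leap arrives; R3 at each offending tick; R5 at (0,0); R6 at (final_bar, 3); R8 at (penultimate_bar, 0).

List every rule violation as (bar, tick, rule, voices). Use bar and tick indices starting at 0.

(1, 0, R4, (0, 1))
(4, 0, R4, (0, 1))
(7, 0, R4, (0, 1))
(7, 2, R7, (1,))
(8, 0, R4, (0, 1))
(8, 2, R3, (0, 1))
(8, 2, R4, (0, 1))
(8, 2, R7, (1,))
(8, 3, R3, (0, 1))
(9, 0, R3, (0, 1))
(9, 0, R8, (0, 1))
(9, 1, R3, (0, 1))

bar 0: v0=C3 v1=C4 downbeat P8
bar 1: v0=D3 v1=G3 downbeat P4
bar 2: v0=E3 v1=B3 downbeat P5
bar 3: v0=D3 v1=B3 downbeat M6
bar 4: v0=E3 v1=D4 downbeat m7
bar 5: v0=C3 v1=B3 downbeat M7
bar 6: v0=D3 v1=A3 downbeat P5
bar 7: v0=E3 v1=F3 downbeat m2
bar 8: v0=D3 v1=E4 downbeat M2
bar 9: v0=D3 v1=C3 downbeat M2
bar 10: v0=C3 v1=C4 downbeat P8
  -> R4 @ bar 1 tick 0 v(0, 1): D3/G3 P4 untreated
  -> R4 @ bar 4 tick 0 v(0, 1): E3/D4 m7 untreated
  -> R4 @ bar 7 tick 0 v(0, 1): E3/F3 m2 untreated
  -> R7 @ bar 7 tick 2 v(1,): F3->E4 leap 11st
  -> R4 @ bar 8 tick 0 v(0, 1): D3/E4 M2 untreated
  -> R3 @ bar 8 tick 2 v(0, 1): D3 above C3
  -> R4 @ bar 8 tick 2 v(0, 1): D3/C3 M2 untreated
  -> R7 @ bar 8 tick 2 v(1,): E4->C3 leap 16st
  -> R3 @ bar 8 tick 3 v(0, 1): D3 above C3
  -> R3 @ bar 9 tick 0 v(0, 1): D3 above C3
  -> R8 @ bar 9 tick 0 v(0, 1): penult M2 not 3rd/6th
  -> R3 @ bar 9 tick 1 v(0, 1): D3 above C3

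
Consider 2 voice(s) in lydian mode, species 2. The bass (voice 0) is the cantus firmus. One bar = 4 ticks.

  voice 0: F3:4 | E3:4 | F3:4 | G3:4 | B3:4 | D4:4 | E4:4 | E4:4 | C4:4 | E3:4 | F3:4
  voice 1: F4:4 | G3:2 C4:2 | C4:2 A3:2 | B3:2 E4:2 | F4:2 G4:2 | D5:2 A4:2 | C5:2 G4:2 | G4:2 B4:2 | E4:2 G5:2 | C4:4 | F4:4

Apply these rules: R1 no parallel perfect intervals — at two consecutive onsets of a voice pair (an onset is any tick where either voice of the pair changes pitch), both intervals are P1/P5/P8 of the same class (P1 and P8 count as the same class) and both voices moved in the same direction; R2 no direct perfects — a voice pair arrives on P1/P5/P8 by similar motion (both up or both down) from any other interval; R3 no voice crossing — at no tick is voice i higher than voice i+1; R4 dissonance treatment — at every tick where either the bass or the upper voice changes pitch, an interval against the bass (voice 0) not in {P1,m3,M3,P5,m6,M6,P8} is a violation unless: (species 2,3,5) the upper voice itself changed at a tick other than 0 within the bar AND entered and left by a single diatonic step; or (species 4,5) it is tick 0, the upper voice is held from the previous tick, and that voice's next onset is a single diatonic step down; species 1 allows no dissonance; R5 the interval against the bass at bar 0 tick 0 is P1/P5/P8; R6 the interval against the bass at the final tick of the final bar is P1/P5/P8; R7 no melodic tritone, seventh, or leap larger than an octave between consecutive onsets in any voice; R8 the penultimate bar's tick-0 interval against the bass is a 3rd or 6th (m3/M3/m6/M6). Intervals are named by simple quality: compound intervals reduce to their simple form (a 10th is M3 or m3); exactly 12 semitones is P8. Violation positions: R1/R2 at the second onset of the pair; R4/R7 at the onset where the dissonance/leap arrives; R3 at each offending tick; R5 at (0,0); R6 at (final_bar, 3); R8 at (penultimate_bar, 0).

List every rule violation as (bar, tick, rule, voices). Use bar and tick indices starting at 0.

(1, 0, R7, (1,))
(4, 0, R4, (0, 1))
(5, 0, R2, (0, 1))
(8, 2, R7, (1,))
(9, 0, R7, (1,))
(10, 0, R2, (0, 1))

bar 0: v0=F3 v1=F4 downbeat P8
bar 1: v0=E3 v1=G3 downbeat m3
bar 2: v0=F3 v1=C4 downbeat P5
bar 3: v0=G3 v1=B3 downbeat M3
bar 4: v0=B3 v1=F4 downbeat TT
bar 5: v0=D4 v1=D5 downbeat P8
bar 6: v0=E4 v1=C5 downbeat m6
bar 7: v0=E4 v1=G4 downbeat m3
bar 8: v0=C4 v1=E4 downbeat M3
bar 9: v0=E3 v1=C4 downbeat m6
bar 10: v0=F3 v1=F4 downbeat P8
  -> R7 @ bar 1 tick 0 v(1,): F4->G3 leap 10st
  -> R4 @ bar 4 tick 0 v(0, 1): B3/F4 TT untreated
  -> R2 @ bar 5 tick 0 v(0, 1): B3/G4 m6 -> D4/D5 P8 similar
  -> R7 @ bar 8 tick 2 v(1,): E4->G5 leap 15st
  -> R7 @ bar 9 tick 0 v(1,): G5->C4 leap 19st
  -> R2 @ bar 10 tick 0 v(0, 1): E3/C4 m6 -> F3/F4 P8 similar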